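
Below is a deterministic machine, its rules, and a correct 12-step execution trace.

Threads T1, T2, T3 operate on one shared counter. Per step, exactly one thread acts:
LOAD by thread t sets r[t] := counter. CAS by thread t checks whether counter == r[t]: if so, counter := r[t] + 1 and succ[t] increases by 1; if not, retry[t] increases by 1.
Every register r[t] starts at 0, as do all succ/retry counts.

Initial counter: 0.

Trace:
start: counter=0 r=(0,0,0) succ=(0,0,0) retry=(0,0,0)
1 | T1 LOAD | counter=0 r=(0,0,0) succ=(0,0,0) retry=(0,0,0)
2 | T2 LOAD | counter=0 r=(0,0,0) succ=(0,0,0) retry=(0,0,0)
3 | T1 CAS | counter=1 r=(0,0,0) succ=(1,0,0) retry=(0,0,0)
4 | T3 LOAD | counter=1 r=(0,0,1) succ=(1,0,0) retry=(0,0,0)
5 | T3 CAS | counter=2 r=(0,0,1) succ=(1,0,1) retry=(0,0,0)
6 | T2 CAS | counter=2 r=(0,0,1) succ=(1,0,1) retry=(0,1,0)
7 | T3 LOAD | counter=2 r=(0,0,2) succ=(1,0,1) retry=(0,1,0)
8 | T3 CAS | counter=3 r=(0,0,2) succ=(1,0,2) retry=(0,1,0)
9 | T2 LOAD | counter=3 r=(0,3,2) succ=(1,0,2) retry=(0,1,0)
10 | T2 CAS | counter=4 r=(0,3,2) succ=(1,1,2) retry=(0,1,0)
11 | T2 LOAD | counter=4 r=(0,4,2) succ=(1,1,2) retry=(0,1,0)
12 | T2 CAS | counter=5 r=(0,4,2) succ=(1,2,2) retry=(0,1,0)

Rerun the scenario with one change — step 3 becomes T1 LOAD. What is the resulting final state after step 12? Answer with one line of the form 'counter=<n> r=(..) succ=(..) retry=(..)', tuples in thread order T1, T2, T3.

counter=4 r=(0,3,1) succ=(0,2,2) retry=(0,1,0)

(re-executing from step 3 with the substitution; state before step 3: counter=0 r=(0,0,0) succ=(0,0,0) retry=(0,0,0))
3 | T1 LOAD | counter=0 r=(0,0,0) succ=(0,0,0) retry=(0,0,0)
4 | T3 LOAD | counter=0 r=(0,0,0) succ=(0,0,0) retry=(0,0,0)
5 | T3 CAS | counter=1 r=(0,0,0) succ=(0,0,1) retry=(0,0,0)
6 | T2 CAS | counter=1 r=(0,0,0) succ=(0,0,1) retry=(0,1,0)
7 | T3 LOAD | counter=1 r=(0,0,1) succ=(0,0,1) retry=(0,1,0)
8 | T3 CAS | counter=2 r=(0,0,1) succ=(0,0,2) retry=(0,1,0)
9 | T2 LOAD | counter=2 r=(0,2,1) succ=(0,0,2) retry=(0,1,0)
10 | T2 CAS | counter=3 r=(0,2,1) succ=(0,1,2) retry=(0,1,0)
11 | T2 LOAD | counter=3 r=(0,3,1) succ=(0,1,2) retry=(0,1,0)
12 | T2 CAS | counter=4 r=(0,3,1) succ=(0,2,2) retry=(0,1,0)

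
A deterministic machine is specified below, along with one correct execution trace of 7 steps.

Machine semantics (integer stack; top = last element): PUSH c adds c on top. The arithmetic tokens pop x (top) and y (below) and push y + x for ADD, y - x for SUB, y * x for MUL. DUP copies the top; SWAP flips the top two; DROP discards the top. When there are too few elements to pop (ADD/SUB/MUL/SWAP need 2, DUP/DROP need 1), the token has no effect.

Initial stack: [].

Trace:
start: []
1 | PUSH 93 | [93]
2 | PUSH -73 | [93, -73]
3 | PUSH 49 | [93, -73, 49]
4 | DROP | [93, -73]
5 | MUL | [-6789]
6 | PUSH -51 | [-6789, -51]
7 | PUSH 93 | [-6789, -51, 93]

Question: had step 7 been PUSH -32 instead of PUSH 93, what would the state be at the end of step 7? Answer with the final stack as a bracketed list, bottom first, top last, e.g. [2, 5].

(re-executing from step 7 with the substitution; state before step 7: [-6789, -51])
7 | PUSH -32 | [-6789, -51, -32]

[-6789, -51, -32]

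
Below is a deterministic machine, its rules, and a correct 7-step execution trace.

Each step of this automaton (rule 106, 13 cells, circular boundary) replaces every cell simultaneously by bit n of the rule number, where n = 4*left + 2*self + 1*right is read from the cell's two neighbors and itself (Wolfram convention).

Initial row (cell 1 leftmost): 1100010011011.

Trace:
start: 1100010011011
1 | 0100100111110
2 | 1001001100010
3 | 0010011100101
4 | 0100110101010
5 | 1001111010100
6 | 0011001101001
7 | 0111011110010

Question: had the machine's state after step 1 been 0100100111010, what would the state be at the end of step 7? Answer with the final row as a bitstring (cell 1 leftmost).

0111100111111

state after step 1 := 0100100111010
2 | 1001001101100
3 | 0010011111101
4 | 0100110000110
5 | 1001110001110
6 | 0011010011011
7 | 0111100111111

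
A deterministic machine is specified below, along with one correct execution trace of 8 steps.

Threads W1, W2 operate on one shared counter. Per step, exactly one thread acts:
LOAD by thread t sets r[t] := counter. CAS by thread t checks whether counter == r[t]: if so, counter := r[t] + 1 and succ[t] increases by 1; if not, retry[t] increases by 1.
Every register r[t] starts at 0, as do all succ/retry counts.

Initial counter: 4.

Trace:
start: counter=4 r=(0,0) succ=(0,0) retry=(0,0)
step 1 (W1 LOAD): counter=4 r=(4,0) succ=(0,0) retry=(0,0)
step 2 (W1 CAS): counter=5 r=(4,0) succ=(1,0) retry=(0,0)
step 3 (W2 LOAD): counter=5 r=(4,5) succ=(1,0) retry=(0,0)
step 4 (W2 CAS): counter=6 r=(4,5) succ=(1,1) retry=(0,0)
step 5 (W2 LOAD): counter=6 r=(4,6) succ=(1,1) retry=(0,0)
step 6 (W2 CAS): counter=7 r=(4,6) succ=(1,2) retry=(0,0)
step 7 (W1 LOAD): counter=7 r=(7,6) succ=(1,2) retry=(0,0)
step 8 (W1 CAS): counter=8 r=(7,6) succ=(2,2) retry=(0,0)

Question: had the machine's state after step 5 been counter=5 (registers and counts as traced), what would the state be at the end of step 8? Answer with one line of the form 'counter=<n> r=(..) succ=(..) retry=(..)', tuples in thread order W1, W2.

counter=6 r=(5,6) succ=(2,1) retry=(0,1)

state after step 5 := counter=5 r=(4,6) succ=(1,1) retry=(0,0)
step 6 (W2 CAS): counter=5 r=(4,6) succ=(1,1) retry=(0,1)
step 7 (W1 LOAD): counter=5 r=(5,6) succ=(1,1) retry=(0,1)
step 8 (W1 CAS): counter=6 r=(5,6) succ=(2,1) retry=(0,1)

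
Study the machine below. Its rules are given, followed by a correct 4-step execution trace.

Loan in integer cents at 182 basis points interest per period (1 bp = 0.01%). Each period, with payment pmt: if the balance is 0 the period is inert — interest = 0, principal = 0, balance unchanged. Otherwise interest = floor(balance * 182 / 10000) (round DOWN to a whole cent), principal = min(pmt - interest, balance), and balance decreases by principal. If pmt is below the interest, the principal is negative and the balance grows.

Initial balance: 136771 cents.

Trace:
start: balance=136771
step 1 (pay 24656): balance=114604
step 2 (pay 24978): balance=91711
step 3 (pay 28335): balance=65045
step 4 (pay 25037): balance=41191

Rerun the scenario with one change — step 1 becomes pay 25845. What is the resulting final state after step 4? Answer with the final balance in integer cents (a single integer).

39937

(re-executing from step 1 with the substitution; state before step 1: balance=136771)
step 1 (pay 25845): balance=113415
step 2 (pay 24978): balance=90501
step 3 (pay 28335): balance=63813
step 4 (pay 25037): balance=39937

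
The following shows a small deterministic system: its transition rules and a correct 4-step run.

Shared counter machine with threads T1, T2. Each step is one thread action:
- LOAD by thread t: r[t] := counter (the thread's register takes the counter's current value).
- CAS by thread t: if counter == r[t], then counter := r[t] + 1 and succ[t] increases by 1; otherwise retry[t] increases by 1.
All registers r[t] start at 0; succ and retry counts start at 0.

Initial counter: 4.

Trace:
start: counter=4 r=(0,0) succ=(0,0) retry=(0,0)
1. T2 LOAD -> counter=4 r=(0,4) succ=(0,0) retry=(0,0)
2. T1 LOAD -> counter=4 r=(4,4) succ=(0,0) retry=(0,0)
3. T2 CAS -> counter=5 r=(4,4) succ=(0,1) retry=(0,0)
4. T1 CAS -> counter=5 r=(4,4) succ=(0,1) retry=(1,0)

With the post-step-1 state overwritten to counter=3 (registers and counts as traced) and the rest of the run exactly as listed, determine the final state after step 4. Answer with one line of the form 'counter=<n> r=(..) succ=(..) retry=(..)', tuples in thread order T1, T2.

state after step 1 := counter=3 r=(0,4) succ=(0,0) retry=(0,0)
2. T1 LOAD -> counter=3 r=(3,4) succ=(0,0) retry=(0,0)
3. T2 CAS -> counter=3 r=(3,4) succ=(0,0) retry=(0,1)
4. T1 CAS -> counter=4 r=(3,4) succ=(1,0) retry=(0,1)

counter=4 r=(3,4) succ=(1,0) retry=(0,1)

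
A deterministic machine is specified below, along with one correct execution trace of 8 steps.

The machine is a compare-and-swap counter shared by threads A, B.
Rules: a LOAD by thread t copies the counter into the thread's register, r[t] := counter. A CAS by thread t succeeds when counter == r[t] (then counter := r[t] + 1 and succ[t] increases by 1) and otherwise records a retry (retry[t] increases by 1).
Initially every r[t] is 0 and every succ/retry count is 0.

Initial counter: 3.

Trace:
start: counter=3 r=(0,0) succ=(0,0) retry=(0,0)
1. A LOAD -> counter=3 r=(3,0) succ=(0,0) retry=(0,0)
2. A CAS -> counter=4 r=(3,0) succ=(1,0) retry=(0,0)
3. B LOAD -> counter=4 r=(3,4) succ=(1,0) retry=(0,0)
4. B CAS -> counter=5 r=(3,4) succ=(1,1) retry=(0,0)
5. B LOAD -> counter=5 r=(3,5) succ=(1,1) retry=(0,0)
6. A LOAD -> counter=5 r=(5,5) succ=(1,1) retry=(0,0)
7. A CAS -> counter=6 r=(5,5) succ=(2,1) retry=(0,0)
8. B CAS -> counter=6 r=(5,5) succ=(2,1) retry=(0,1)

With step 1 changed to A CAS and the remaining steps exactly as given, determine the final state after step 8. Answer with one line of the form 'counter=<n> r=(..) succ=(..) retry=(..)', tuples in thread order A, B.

counter=5 r=(4,4) succ=(1,1) retry=(2,1)

(re-executing from step 1 with the substitution; state before step 1: counter=3 r=(0,0) succ=(0,0) retry=(0,0))
1. A CAS -> counter=3 r=(0,0) succ=(0,0) retry=(1,0)
2. A CAS -> counter=3 r=(0,0) succ=(0,0) retry=(2,0)
3. B LOAD -> counter=3 r=(0,3) succ=(0,0) retry=(2,0)
4. B CAS -> counter=4 r=(0,3) succ=(0,1) retry=(2,0)
5. B LOAD -> counter=4 r=(0,4) succ=(0,1) retry=(2,0)
6. A LOAD -> counter=4 r=(4,4) succ=(0,1) retry=(2,0)
7. A CAS -> counter=5 r=(4,4) succ=(1,1) retry=(2,0)
8. B CAS -> counter=5 r=(4,4) succ=(1,1) retry=(2,1)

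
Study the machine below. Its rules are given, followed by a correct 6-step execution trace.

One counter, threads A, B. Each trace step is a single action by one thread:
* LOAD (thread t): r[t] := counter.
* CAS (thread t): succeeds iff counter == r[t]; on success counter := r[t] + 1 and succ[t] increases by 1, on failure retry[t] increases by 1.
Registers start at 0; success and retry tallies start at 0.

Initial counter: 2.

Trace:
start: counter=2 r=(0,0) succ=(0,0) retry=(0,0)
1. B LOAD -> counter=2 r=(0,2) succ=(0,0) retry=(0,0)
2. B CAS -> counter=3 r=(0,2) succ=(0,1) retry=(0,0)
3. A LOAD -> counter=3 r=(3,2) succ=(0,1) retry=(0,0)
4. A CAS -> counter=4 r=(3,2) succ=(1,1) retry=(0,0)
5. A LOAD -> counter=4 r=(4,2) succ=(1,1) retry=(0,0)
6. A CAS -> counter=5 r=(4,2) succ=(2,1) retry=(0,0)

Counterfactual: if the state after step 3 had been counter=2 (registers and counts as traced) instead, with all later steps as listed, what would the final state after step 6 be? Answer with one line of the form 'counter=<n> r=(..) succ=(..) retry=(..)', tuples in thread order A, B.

state after step 3 := counter=2 r=(3,2) succ=(0,1) retry=(0,0)
4. A CAS -> counter=2 r=(3,2) succ=(0,1) retry=(1,0)
5. A LOAD -> counter=2 r=(2,2) succ=(0,1) retry=(1,0)
6. A CAS -> counter=3 r=(2,2) succ=(1,1) retry=(1,0)

counter=3 r=(2,2) succ=(1,1) retry=(1,0)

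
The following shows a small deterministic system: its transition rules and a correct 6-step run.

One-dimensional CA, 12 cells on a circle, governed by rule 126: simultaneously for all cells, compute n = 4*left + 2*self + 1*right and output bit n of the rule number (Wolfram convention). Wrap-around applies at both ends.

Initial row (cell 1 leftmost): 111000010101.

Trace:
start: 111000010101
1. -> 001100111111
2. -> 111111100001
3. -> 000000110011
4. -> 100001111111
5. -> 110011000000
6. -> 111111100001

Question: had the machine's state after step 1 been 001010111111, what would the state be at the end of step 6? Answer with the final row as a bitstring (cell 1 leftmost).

111111100001

state after step 1 := 001010111111
2. -> 111111100001
3. -> 000000110011
4. -> 100001111111
5. -> 110011000000
6. -> 111111100001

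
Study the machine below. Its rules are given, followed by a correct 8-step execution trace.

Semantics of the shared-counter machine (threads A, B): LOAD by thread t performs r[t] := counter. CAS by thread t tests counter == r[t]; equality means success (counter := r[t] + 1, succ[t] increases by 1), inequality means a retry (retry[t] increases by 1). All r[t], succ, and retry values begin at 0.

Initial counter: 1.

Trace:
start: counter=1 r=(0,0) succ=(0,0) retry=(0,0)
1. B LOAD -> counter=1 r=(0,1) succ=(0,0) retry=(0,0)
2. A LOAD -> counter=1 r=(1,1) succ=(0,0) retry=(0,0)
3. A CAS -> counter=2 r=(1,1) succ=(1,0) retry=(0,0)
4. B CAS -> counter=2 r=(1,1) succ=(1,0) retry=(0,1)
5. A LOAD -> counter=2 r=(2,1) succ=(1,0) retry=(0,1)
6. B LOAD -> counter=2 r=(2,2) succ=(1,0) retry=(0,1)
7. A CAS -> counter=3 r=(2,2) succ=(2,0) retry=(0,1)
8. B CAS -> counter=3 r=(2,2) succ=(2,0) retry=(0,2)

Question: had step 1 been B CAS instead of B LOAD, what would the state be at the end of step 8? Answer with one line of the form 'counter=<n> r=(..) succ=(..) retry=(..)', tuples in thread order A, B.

(re-executing from step 1 with the substitution; state before step 1: counter=1 r=(0,0) succ=(0,0) retry=(0,0))
1. B CAS -> counter=1 r=(0,0) succ=(0,0) retry=(0,1)
2. A LOAD -> counter=1 r=(1,0) succ=(0,0) retry=(0,1)
3. A CAS -> counter=2 r=(1,0) succ=(1,0) retry=(0,1)
4. B CAS -> counter=2 r=(1,0) succ=(1,0) retry=(0,2)
5. A LOAD -> counter=2 r=(2,0) succ=(1,0) retry=(0,2)
6. B LOAD -> counter=2 r=(2,2) succ=(1,0) retry=(0,2)
7. A CAS -> counter=3 r=(2,2) succ=(2,0) retry=(0,2)
8. B CAS -> counter=3 r=(2,2) succ=(2,0) retry=(0,3)

counter=3 r=(2,2) succ=(2,0) retry=(0,3)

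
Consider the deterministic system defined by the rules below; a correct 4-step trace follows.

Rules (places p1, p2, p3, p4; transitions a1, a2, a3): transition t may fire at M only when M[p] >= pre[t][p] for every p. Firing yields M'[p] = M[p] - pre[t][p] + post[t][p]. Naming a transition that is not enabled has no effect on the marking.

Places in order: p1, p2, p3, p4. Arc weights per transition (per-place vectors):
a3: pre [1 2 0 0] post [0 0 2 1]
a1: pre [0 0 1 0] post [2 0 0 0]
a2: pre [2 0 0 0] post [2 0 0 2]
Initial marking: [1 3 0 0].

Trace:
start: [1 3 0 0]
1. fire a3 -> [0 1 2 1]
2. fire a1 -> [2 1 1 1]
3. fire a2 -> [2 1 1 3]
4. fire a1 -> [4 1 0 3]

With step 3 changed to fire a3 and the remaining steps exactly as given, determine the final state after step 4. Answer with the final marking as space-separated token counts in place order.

(re-executing from step 3 with the substitution; state before step 3: [2 1 1 1])
3. fire a3 -> [2 1 1 1]
4. fire a1 -> [4 1 0 1]

4 1 0 1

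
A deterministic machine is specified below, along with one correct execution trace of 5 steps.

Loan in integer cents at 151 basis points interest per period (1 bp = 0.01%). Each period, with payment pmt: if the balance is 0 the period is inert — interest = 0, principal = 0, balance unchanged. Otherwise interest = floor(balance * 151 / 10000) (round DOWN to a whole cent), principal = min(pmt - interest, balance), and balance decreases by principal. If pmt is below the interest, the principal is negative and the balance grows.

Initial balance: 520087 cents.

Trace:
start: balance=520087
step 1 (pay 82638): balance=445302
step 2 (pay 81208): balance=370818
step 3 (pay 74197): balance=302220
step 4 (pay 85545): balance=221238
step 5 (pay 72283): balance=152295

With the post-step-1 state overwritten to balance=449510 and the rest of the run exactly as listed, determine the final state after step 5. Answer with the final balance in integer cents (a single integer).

state after step 1 := balance=449510
step 2 (pay 81208): balance=375089
step 3 (pay 74197): balance=306555
step 4 (pay 85545): balance=225638
step 5 (pay 72283): balance=156762

156762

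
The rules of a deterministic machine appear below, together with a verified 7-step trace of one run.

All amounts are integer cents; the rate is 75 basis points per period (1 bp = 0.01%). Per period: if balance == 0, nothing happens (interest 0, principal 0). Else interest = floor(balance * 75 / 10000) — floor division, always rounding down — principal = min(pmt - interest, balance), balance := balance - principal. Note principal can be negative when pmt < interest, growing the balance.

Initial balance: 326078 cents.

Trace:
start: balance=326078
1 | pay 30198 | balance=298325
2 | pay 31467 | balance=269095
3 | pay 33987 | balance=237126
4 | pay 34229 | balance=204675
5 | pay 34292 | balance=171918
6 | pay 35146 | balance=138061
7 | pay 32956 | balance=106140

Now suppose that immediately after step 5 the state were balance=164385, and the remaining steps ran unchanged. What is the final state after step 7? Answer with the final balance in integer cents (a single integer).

state after step 5 := balance=164385
6 | pay 35146 | balance=130471
7 | pay 32956 | balance=98493

98493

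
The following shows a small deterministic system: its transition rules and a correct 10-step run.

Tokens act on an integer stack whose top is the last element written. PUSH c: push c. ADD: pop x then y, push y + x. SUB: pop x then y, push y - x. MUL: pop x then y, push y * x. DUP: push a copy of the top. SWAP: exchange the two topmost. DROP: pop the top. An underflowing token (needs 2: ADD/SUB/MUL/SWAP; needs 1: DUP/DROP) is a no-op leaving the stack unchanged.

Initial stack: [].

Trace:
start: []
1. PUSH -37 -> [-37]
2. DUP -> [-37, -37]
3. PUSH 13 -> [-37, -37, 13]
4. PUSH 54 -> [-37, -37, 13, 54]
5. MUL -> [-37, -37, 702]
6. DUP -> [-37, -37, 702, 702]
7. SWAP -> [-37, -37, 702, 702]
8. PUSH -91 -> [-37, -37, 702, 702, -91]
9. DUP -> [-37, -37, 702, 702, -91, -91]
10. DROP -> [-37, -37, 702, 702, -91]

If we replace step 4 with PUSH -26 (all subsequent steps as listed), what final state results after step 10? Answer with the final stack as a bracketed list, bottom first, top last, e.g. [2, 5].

[-37, -37, -338, -338, -91]

(re-executing from step 4 with the substitution; state before step 4: [-37, -37, 13])
4. PUSH -26 -> [-37, -37, 13, -26]
5. MUL -> [-37, -37, -338]
6. DUP -> [-37, -37, -338, -338]
7. SWAP -> [-37, -37, -338, -338]
8. PUSH -91 -> [-37, -37, -338, -338, -91]
9. DUP -> [-37, -37, -338, -338, -91, -91]
10. DROP -> [-37, -37, -338, -338, -91]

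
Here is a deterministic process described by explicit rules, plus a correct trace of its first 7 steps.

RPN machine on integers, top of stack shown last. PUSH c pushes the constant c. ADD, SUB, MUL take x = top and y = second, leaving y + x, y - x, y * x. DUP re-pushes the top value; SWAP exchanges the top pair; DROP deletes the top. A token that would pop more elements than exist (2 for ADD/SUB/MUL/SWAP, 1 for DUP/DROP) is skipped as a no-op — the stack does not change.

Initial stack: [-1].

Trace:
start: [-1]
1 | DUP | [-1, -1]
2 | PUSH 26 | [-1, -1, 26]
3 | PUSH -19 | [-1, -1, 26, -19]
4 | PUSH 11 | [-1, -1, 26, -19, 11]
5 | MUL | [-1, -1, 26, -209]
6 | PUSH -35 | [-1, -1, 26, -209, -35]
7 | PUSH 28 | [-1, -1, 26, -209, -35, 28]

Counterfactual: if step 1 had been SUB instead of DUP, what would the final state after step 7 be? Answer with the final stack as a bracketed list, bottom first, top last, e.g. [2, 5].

(re-executing from step 1 with the substitution; state before step 1: [-1])
1 | SUB | [-1]
2 | PUSH 26 | [-1, 26]
3 | PUSH -19 | [-1, 26, -19]
4 | PUSH 11 | [-1, 26, -19, 11]
5 | MUL | [-1, 26, -209]
6 | PUSH -35 | [-1, 26, -209, -35]
7 | PUSH 28 | [-1, 26, -209, -35, 28]

[-1, 26, -209, -35, 28]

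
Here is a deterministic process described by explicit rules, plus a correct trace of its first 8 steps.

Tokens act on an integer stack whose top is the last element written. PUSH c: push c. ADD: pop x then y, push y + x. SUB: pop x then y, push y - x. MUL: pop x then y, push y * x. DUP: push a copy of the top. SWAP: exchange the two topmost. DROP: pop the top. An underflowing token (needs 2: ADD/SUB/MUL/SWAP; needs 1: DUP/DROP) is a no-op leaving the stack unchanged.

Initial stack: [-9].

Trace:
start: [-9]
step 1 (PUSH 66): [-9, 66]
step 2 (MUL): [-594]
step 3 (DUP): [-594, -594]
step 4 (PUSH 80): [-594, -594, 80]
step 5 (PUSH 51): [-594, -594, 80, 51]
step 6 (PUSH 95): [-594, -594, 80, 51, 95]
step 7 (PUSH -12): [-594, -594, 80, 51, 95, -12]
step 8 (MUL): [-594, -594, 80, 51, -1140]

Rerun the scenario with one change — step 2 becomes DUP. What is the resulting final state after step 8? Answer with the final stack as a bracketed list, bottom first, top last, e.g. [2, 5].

(re-executing from step 2 with the substitution; state before step 2: [-9, 66])
step 2 (DUP): [-9, 66, 66]
step 3 (DUP): [-9, 66, 66, 66]
step 4 (PUSH 80): [-9, 66, 66, 66, 80]
step 5 (PUSH 51): [-9, 66, 66, 66, 80, 51]
step 6 (PUSH 95): [-9, 66, 66, 66, 80, 51, 95]
step 7 (PUSH -12): [-9, 66, 66, 66, 80, 51, 95, -12]
step 8 (MUL): [-9, 66, 66, 66, 80, 51, -1140]

[-9, 66, 66, 66, 80, 51, -1140]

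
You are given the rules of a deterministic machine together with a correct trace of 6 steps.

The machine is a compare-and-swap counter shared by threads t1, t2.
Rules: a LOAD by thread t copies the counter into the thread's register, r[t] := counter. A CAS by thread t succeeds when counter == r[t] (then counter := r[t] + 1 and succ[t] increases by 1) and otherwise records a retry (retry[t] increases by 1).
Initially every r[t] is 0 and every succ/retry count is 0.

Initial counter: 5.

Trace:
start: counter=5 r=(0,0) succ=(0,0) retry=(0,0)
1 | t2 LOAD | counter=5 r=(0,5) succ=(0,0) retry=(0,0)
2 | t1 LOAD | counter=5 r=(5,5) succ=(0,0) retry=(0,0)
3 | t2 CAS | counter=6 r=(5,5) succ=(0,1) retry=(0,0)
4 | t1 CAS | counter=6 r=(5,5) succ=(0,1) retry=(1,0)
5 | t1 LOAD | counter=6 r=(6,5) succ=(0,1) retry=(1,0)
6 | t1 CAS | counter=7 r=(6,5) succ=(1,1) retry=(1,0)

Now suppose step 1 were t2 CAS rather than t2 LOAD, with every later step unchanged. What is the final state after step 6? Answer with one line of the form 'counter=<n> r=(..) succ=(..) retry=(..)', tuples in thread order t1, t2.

counter=7 r=(6,0) succ=(2,0) retry=(0,2)

(re-executing from step 1 with the substitution; state before step 1: counter=5 r=(0,0) succ=(0,0) retry=(0,0))
1 | t2 CAS | counter=5 r=(0,0) succ=(0,0) retry=(0,1)
2 | t1 LOAD | counter=5 r=(5,0) succ=(0,0) retry=(0,1)
3 | t2 CAS | counter=5 r=(5,0) succ=(0,0) retry=(0,2)
4 | t1 CAS | counter=6 r=(5,0) succ=(1,0) retry=(0,2)
5 | t1 LOAD | counter=6 r=(6,0) succ=(1,0) retry=(0,2)
6 | t1 CAS | counter=7 r=(6,0) succ=(2,0) retry=(0,2)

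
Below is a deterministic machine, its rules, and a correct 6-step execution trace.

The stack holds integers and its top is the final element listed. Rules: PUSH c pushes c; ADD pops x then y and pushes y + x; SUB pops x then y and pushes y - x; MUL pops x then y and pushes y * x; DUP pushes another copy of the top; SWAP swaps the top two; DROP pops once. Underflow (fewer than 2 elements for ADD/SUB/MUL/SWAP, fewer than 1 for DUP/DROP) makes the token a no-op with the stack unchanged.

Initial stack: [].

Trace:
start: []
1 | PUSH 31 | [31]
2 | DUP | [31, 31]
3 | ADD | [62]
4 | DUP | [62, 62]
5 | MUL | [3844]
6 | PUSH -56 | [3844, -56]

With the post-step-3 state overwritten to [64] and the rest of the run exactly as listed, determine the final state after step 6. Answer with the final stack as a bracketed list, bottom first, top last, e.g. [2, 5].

state after step 3 := [64]
4 | DUP | [64, 64]
5 | MUL | [4096]
6 | PUSH -56 | [4096, -56]

[4096, -56]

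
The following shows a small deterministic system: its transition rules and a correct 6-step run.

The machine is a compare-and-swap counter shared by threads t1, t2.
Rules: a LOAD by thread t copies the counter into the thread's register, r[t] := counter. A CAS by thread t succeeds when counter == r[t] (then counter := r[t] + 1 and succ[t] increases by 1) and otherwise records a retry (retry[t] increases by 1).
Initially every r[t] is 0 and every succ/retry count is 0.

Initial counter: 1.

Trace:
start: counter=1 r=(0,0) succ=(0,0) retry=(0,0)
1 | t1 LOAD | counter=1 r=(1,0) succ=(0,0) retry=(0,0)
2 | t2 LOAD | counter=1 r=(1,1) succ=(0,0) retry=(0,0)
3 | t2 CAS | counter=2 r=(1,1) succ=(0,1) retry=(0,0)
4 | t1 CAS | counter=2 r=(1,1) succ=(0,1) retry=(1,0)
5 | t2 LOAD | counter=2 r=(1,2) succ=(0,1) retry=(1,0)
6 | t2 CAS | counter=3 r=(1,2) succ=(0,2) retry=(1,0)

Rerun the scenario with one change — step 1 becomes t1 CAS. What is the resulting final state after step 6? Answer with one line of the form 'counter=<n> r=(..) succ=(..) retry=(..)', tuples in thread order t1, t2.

(re-executing from step 1 with the substitution; state before step 1: counter=1 r=(0,0) succ=(0,0) retry=(0,0))
1 | t1 CAS | counter=1 r=(0,0) succ=(0,0) retry=(1,0)
2 | t2 LOAD | counter=1 r=(0,1) succ=(0,0) retry=(1,0)
3 | t2 CAS | counter=2 r=(0,1) succ=(0,1) retry=(1,0)
4 | t1 CAS | counter=2 r=(0,1) succ=(0,1) retry=(2,0)
5 | t2 LOAD | counter=2 r=(0,2) succ=(0,1) retry=(2,0)
6 | t2 CAS | counter=3 r=(0,2) succ=(0,2) retry=(2,0)

counter=3 r=(0,2) succ=(0,2) retry=(2,0)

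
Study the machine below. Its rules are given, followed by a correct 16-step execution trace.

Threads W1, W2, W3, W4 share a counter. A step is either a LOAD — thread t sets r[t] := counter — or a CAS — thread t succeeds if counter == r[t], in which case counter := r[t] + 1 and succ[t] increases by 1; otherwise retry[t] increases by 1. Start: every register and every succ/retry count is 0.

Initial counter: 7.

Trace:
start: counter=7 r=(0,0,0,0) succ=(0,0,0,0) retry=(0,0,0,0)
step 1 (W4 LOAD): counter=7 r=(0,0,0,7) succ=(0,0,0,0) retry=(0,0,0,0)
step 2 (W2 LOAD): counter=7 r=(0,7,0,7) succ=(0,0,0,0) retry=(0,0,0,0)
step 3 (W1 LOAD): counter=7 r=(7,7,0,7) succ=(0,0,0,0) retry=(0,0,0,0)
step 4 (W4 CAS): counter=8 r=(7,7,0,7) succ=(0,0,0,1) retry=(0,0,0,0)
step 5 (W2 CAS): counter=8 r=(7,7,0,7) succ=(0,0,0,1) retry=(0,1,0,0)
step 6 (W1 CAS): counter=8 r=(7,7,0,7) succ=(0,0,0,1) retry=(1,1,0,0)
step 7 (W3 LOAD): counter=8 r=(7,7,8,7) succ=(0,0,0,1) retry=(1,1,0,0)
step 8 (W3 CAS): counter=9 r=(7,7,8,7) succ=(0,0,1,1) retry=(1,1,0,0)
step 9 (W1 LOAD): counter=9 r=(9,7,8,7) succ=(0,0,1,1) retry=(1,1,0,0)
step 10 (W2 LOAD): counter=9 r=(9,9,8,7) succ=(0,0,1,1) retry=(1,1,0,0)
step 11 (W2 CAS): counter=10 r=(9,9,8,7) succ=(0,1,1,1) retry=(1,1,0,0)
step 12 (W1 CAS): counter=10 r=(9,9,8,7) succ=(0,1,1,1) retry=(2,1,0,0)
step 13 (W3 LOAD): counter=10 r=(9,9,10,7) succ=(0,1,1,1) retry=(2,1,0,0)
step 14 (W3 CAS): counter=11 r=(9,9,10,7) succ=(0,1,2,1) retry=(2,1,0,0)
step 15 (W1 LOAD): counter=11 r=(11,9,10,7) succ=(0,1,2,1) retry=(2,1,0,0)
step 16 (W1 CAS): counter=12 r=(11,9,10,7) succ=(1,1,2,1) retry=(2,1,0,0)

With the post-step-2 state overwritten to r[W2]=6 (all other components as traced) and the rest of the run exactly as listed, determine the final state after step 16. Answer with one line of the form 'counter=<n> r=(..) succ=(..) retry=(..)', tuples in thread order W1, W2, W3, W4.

state after step 2 := counter=7 r=(0,6,0,7) succ=(0,0,0,0) retry=(0,0,0,0)
step 3 (W1 LOAD): counter=7 r=(7,6,0,7) succ=(0,0,0,0) retry=(0,0,0,0)
step 4 (W4 CAS): counter=8 r=(7,6,0,7) succ=(0,0,0,1) retry=(0,0,0,0)
step 5 (W2 CAS): counter=8 r=(7,6,0,7) succ=(0,0,0,1) retry=(0,1,0,0)
step 6 (W1 CAS): counter=8 r=(7,6,0,7) succ=(0,0,0,1) retry=(1,1,0,0)
step 7 (W3 LOAD): counter=8 r=(7,6,8,7) succ=(0,0,0,1) retry=(1,1,0,0)
step 8 (W3 CAS): counter=9 r=(7,6,8,7) succ=(0,0,1,1) retry=(1,1,0,0)
step 9 (W1 LOAD): counter=9 r=(9,6,8,7) succ=(0,0,1,1) retry=(1,1,0,0)
step 10 (W2 LOAD): counter=9 r=(9,9,8,7) succ=(0,0,1,1) retry=(1,1,0,0)
step 11 (W2 CAS): counter=10 r=(9,9,8,7) succ=(0,1,1,1) retry=(1,1,0,0)
step 12 (W1 CAS): counter=10 r=(9,9,8,7) succ=(0,1,1,1) retry=(2,1,0,0)
step 13 (W3 LOAD): counter=10 r=(9,9,10,7) succ=(0,1,1,1) retry=(2,1,0,0)
step 14 (W3 CAS): counter=11 r=(9,9,10,7) succ=(0,1,2,1) retry=(2,1,0,0)
step 15 (W1 LOAD): counter=11 r=(11,9,10,7) succ=(0,1,2,1) retry=(2,1,0,0)
step 16 (W1 CAS): counter=12 r=(11,9,10,7) succ=(1,1,2,1) retry=(2,1,0,0)

counter=12 r=(11,9,10,7) succ=(1,1,2,1) retry=(2,1,0,0)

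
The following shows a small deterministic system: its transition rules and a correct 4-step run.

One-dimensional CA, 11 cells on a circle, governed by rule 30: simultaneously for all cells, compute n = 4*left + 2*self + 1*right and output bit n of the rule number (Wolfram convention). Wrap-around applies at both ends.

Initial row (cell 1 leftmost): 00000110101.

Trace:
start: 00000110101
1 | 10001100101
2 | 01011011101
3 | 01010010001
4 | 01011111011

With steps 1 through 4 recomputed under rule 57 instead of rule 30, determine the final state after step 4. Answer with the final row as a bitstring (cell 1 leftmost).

(re-executing steps 1..4 under rule 57; state before step 1: 00000110101)
1 | 11110101010
2 | 10001010101
3 | 01100101011
4 | 11010010110

11010010110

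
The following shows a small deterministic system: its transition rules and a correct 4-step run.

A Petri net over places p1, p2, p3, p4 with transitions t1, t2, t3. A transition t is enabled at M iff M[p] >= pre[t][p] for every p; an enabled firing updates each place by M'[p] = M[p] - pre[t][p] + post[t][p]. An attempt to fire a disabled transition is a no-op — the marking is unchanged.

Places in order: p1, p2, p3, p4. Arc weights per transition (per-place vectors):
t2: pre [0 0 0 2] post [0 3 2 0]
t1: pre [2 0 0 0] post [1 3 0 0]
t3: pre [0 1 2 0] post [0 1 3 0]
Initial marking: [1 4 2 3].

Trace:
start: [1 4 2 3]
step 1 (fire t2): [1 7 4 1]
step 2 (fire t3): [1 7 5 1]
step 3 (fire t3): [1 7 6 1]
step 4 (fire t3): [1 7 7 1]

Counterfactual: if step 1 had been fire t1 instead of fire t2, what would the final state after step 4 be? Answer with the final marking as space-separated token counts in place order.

(re-executing from step 1 with the substitution; state before step 1: [1 4 2 3])
step 1 (fire t1): [1 4 2 3]
step 2 (fire t3): [1 4 3 3]
step 3 (fire t3): [1 4 4 3]
step 4 (fire t3): [1 4 5 3]

1 4 5 3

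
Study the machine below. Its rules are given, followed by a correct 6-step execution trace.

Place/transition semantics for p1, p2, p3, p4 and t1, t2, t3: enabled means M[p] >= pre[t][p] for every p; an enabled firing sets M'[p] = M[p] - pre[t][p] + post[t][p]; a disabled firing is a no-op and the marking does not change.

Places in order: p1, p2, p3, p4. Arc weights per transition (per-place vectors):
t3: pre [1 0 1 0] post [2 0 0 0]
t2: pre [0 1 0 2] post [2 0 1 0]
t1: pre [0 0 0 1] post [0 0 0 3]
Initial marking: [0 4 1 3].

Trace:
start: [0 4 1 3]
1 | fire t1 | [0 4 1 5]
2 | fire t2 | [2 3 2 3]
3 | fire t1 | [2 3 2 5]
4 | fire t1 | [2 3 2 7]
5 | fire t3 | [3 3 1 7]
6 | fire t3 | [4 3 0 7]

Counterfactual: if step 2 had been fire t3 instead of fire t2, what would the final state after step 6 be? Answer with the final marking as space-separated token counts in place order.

(re-executing from step 2 with the substitution; state before step 2: [0 4 1 5])
2 | fire t3 | [0 4 1 5]
3 | fire t1 | [0 4 1 7]
4 | fire t1 | [0 4 1 9]
5 | fire t3 | [0 4 1 9]
6 | fire t3 | [0 4 1 9]

0 4 1 9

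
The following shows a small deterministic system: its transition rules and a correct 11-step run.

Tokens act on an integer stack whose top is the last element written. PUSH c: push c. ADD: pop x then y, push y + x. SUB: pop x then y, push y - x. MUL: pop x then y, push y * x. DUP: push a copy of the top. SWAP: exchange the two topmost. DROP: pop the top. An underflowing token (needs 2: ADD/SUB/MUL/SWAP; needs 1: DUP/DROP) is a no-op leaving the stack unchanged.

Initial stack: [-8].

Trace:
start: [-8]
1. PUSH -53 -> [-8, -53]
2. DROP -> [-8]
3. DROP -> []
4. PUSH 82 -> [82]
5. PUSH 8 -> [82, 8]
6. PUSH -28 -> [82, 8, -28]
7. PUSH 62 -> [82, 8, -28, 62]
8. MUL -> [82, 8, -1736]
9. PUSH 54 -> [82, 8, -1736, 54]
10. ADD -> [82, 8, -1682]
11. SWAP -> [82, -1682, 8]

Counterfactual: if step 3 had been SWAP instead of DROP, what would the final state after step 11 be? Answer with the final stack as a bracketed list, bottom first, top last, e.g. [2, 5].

[-8, 82, -1682, 8]

(re-executing from step 3 with the substitution; state before step 3: [-8])
3. SWAP -> [-8]
4. PUSH 82 -> [-8, 82]
5. PUSH 8 -> [-8, 82, 8]
6. PUSH -28 -> [-8, 82, 8, -28]
7. PUSH 62 -> [-8, 82, 8, -28, 62]
8. MUL -> [-8, 82, 8, -1736]
9. PUSH 54 -> [-8, 82, 8, -1736, 54]
10. ADD -> [-8, 82, 8, -1682]
11. SWAP -> [-8, 82, -1682, 8]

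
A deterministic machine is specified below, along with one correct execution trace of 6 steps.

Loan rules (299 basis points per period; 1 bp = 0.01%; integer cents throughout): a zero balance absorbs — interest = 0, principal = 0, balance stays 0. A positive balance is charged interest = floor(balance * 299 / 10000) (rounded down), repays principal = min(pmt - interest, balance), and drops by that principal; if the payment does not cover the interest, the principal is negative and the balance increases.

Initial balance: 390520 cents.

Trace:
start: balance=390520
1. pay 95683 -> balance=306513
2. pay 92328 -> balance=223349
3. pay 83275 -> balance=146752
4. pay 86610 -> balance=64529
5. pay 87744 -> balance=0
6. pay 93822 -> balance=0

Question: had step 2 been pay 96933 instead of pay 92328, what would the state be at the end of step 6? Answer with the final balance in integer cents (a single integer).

0

(re-executing from step 2 with the substitution; state before step 2: balance=306513)
2. pay 96933 -> balance=218744
3. pay 83275 -> balance=142009
4. pay 86610 -> balance=59645
5. pay 87744 -> balance=0
6. pay 93822 -> balance=0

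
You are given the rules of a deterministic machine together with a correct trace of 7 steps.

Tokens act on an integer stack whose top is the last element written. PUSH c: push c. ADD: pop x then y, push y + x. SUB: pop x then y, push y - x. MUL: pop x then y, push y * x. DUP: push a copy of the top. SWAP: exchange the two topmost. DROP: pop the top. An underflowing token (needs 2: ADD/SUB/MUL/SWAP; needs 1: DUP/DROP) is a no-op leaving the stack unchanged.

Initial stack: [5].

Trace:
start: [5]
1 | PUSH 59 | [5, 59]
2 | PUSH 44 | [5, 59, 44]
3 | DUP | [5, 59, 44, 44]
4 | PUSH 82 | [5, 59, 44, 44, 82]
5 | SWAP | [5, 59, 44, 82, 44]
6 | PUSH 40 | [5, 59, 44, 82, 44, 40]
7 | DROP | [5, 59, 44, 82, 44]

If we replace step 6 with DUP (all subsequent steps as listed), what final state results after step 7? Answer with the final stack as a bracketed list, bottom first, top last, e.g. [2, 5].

[5, 59, 44, 82, 44]

(re-executing from step 6 with the substitution; state before step 6: [5, 59, 44, 82, 44])
6 | DUP | [5, 59, 44, 82, 44, 44]
7 | DROP | [5, 59, 44, 82, 44]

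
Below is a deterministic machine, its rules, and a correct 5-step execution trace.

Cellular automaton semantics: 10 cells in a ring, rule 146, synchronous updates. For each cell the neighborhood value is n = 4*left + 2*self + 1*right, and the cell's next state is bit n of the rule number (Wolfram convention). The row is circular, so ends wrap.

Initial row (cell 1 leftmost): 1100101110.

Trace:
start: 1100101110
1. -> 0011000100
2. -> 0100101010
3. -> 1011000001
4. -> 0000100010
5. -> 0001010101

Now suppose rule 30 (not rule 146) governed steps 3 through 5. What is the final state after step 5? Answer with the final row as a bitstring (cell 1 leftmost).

0000011011

(re-executing steps 3..5 under rule 30; state before step 3: 0100101010)
3. -> 1111101011
4. -> 0000001010
5. -> 0000011011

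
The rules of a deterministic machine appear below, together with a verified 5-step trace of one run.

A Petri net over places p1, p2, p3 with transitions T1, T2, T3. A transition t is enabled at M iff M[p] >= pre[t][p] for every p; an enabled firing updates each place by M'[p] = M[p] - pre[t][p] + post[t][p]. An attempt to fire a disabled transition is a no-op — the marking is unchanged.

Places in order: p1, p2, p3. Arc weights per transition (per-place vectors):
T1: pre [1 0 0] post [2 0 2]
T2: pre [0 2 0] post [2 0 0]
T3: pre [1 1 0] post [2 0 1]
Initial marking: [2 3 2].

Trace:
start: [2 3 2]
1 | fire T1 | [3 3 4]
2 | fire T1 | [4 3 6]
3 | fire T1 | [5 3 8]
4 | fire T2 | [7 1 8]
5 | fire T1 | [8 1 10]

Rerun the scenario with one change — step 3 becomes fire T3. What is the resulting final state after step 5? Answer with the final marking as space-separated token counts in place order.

(re-executing from step 3 with the substitution; state before step 3: [4 3 6])
3 | fire T3 | [5 2 7]
4 | fire T2 | [7 0 7]
5 | fire T1 | [8 0 9]

8 0 9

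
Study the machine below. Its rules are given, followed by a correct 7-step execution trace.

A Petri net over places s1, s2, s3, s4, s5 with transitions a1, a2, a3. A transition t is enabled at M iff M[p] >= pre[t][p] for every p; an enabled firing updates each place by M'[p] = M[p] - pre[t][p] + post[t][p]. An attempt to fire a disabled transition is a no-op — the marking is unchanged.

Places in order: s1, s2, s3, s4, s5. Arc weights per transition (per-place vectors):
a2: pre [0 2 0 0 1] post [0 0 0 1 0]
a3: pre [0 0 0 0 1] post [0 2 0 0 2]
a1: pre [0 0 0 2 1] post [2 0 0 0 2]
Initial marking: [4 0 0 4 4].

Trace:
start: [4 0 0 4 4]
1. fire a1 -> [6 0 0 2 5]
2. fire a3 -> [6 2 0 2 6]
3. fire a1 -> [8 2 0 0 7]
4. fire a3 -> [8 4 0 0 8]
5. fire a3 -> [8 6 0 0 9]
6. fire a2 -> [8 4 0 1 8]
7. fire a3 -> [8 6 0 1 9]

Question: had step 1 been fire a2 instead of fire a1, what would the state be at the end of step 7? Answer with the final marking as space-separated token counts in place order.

(re-executing from step 1 with the substitution; state before step 1: [4 0 0 4 4])
1. fire a2 -> [4 0 0 4 4]
2. fire a3 -> [4 2 0 4 5]
3. fire a1 -> [6 2 0 2 6]
4. fire a3 -> [6 4 0 2 7]
5. fire a3 -> [6 6 0 2 8]
6. fire a2 -> [6 4 0 3 7]
7. fire a3 -> [6 6 0 3 8]

6 6 0 3 8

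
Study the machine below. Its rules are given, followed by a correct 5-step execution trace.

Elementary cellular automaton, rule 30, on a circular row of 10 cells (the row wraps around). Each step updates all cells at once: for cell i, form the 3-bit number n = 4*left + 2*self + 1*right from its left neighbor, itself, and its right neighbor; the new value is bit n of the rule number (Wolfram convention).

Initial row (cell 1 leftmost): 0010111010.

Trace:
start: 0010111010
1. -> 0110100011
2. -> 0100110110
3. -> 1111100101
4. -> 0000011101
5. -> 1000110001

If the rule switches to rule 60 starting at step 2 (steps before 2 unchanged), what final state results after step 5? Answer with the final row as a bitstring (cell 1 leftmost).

0101111001

(re-executing steps 2..5 under rule 60; state before step 2: 0110100011)
2. -> 1101110010
3. -> 1011001011
4. -> 0110101110
5. -> 0101111001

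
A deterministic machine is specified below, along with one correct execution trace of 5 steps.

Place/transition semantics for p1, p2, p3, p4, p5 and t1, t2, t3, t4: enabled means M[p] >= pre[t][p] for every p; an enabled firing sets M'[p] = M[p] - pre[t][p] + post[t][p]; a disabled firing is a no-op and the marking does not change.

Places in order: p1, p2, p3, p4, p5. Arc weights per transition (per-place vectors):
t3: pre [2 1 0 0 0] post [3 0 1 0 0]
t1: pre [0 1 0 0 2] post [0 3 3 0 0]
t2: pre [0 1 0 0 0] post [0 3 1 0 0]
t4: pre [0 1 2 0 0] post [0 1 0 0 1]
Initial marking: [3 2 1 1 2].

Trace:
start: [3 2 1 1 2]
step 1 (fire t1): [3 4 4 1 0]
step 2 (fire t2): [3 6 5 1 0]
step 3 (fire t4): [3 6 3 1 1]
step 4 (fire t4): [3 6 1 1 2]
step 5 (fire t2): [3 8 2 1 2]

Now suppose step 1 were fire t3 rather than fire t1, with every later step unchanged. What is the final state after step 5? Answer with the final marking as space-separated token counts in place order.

(re-executing from step 1 with the substitution; state before step 1: [3 2 1 1 2])
step 1 (fire t3): [4 1 2 1 2]
step 2 (fire t2): [4 3 3 1 2]
step 3 (fire t4): [4 3 1 1 3]
step 4 (fire t4): [4 3 1 1 3]
step 5 (fire t2): [4 5 2 1 3]

4 5 2 1 3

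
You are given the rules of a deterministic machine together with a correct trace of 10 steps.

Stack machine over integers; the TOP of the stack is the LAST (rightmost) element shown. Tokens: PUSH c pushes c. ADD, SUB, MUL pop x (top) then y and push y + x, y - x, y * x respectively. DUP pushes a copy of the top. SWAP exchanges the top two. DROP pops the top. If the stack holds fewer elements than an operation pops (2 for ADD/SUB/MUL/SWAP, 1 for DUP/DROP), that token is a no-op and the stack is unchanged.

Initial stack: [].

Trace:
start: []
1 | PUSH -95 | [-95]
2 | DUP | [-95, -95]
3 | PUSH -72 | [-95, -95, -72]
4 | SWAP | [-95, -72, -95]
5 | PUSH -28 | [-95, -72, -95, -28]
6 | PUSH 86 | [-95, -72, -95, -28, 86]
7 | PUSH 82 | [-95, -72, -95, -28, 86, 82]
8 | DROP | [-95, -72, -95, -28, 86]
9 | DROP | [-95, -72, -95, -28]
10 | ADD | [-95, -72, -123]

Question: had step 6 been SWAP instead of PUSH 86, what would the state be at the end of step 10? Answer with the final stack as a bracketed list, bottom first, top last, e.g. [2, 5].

[-95, -100]

(re-executing from step 6 with the substitution; state before step 6: [-95, -72, -95, -28])
6 | SWAP | [-95, -72, -28, -95]
7 | PUSH 82 | [-95, -72, -28, -95, 82]
8 | DROP | [-95, -72, -28, -95]
9 | DROP | [-95, -72, -28]
10 | ADD | [-95, -100]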